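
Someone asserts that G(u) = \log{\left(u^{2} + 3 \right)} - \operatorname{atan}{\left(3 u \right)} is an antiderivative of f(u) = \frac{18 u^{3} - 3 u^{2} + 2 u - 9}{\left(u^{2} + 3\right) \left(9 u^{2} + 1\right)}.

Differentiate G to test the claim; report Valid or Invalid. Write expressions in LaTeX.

d/du[G] = \frac{18 u^{3} - 3 u^{2} + 2 u - 9}{9 u^{4} + 28 u^{2} + 3}
This equals f(u) exactly, so the claim holds.

Valid - differentiating G returns exactly f.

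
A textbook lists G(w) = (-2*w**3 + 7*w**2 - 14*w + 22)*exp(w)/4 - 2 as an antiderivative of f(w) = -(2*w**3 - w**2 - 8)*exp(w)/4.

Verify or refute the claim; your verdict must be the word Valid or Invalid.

d/dw[G] = -w**3*exp(w)/2 + w**2*exp(w)/4 + 2*exp(w)
This equals f(w) exactly, so the claim holds.

Valid: G'(w) = f(w).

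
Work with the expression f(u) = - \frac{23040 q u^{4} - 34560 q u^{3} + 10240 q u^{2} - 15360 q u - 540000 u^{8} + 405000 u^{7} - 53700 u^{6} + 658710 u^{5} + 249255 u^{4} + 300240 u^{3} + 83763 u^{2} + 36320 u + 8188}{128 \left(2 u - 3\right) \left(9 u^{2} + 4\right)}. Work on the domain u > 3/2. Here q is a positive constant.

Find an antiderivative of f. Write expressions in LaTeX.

For F(u) to be correct the identity F'(u) - f(u) = 0 must hold.
Check: d/du[- \frac{1920 q u^{2} - 15000 u^{6} - 13500 u^{5} - 17550 u^{4} - 8505 u^{3} - 5265 u^{2} - 1215 u - 192 \log{\left(2 u - 3 \right)} - 640 \operatorname{atan}{\left(\frac{3 u}{2} \right)} - 405}{384}] = \frac{- 23040 q u^{4} + 34560 q u^{3} - 10240 q u^{2} + 15360 q u + 540000 u^{8} - 405000 u^{7} + 53700 u^{6} - 658710 u^{5} - 249255 u^{4} - 300240 u^{3} - 83763 u^{2} - 36320 u - 8188}{2304 u^{3} - 3456 u^{2} + 1024 u - 1536}, which equals f(u).

An antiderivative is F(u) = - \frac{1920 q u^{2} - 15000 u^{6} - 13500 u^{5} - 17550 u^{4} - 8505 u^{3} - 5265 u^{2} - 1215 u - 192 \log{\left(2 u - 3 \right)} - 640 \operatorname{atan}{\left(\frac{3 u}{2} \right)} - 405}{384}.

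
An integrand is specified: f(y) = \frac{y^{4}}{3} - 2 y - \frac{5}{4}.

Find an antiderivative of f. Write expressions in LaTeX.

The integrand splits into summands that can be handled one at a time.
Check: d/dy[\frac{y^{5}}{15} - y^{2} - \frac{5 y}{4}] = \frac{y^{4}}{3} - 2 y - \frac{5}{4} = f(y).

An antiderivative is F(y) = \frac{y^{5}}{15} - y^{2} - \frac{5 y}{4}.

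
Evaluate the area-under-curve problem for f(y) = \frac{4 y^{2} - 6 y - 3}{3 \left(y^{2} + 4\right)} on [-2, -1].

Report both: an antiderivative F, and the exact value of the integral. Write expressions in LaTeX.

Antiderivative: F(y) = \frac{4 y}{3} - \log{\left(y^{2} + 4 \right)} - \frac{19 \operatorname{atan}{\left(\frac{y}{2} \right)}}{6}; value = - \frac{19 \pi}{24} - \log{\left(5 \right)} + \frac{4}{3} + \frac{19 \operatorname{atan}{\left(\frac{1}{2} \right)}}{6} + \log{\left(8 \right)}

For F(y) to be correct the identity F'(y) - f(y) = 0 must hold.
F(y) = \frac{4 y}{3} - \log{\left(y^{2} + 4 \right)} - \frac{19 \operatorname{atan}{\left(\frac{y}{2} \right)}}{6} is an antiderivative of f.
Check: d/dy[\frac{4 y}{3} - \log{\left(y^{2} + 4 \right)} - \frac{19 \operatorname{atan}{\left(\frac{y}{2} \right)}}{6}] = \frac{4 y^{2} - 6 y - 3}{3 y^{2} + 12}, which equals f(y).
F(-1) = - \log{\left(5 \right)} - \frac{4}{3} + \frac{19 \operatorname{atan}{\left(\frac{1}{2} \right)}}{6}; F(-2) = - \frac{8}{3} - \log{\left(8 \right)} + \frac{19 \pi}{24}.
Integral = F(-1) - F(-2) = - \frac{19 \pi}{24} - \log{\left(5 \right)} + \frac{4}{3} + \frac{19 \operatorname{atan}{\left(\frac{1}{2} \right)}}{6} + \log{\left(8 \right)}.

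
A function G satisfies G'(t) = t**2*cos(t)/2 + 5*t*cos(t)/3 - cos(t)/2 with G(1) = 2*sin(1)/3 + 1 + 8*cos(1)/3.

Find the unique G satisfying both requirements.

G(t) = t**2*sin(t)/2 + 5*t*sin(t)/3 + t*cos(t) - 3*sin(t)/2 + 5*cos(t)/3 + 1

Integrate term by term and add the pieces.
A general antiderivative is t**2*sin(t)/2 + 5*t*sin(t)/3 + t*cos(t) - 3*sin(t)/2 + 5*cos(t)/3 + C.
The condition gives C = 2*sin(1)/3 + 1 + 8*cos(1)/3 - (2*sin(1)/3 + 8*cos(1)/3) = 1.
So G(t) = t**2*sin(t)/2 + 5*t*sin(t)/3 + t*cos(t) - 3*sin(t)/2 + 5*cos(t)/3 + 1.
Check: d/dt[t**2*sin(t)/2 + 5*t*sin(t)/3 + t*cos(t) - 3*sin(t)/2 + 5*cos(t)/3 + 1] = t**2*cos(t)/2 + 5*t*cos(t)/3 - cos(t)/2 = G'(t).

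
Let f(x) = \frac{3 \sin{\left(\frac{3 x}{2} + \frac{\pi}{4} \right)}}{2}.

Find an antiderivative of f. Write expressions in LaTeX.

Any candidate F(x) must reproduce f(x) exactly when differentiated.
Check: d/dx[- \cos{\left(\frac{3 x}{2} + \frac{\pi}{4} \right)}] = \frac{3 \sin{\left(\frac{3 x}{2} + \frac{\pi}{4} \right)}}{2} = f(x).

An antiderivative is F(x) = - \cos{\left(\frac{3 x}{2} + \frac{\pi}{4} \right)}.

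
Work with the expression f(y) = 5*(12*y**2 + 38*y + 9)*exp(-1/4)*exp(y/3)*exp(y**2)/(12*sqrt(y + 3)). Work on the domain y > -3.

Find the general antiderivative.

Recognize the product-rule pattern: f = u'v + uv' with u = 5*sqrt(y + 3)/2, v = exp(y**2 + y/3 - 1/4), so integration by parts undoes it.
Check: d/dy[5*sqrt(y + 3)*exp(y**2 + y/3 - 1/4)/2] = (60*y**2*exp(-1/4)*exp(y/3)*exp(y**2) + 190*y*exp(-1/4)*exp(y/3)*exp(y**2) + 45*exp(-1/4)*exp(y/3)*exp(y**2))/(12*sqrt(y + 3)), which equals f(y).

F(y) = 5*sqrt(y + 3)*exp(y**2 + y/3 - 1/4)/2 + C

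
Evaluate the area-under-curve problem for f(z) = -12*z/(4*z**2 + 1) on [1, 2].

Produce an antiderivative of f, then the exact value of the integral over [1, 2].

f matches the chain-rule pattern g'(h)*h' with inner function h(z) = 4*z**2 + 1; substituting u = h(z) collapses the integral.
F(z) = -3*log(4*z**2 + 1)/2 is an antiderivative of f.
Check: d/dz[-3*log(4*z**2 + 1)/2] = -12*z/(4*z**2 + 1) = f(z).
F(2) = -3*log(17)/2; F(1) = -3*log(5)/2.
Integral = F(2) - F(1) = -3*log(17)/2 + 3*log(5)/2.

Antiderivative: F(z) = -3*log(4*z**2 + 1)/2; value = -3*log(17)/2 + 3*log(5)/2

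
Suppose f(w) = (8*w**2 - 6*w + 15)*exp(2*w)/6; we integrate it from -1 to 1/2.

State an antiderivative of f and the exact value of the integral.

Antiderivative: F(w) = (4*w**2 - 7*w + 11)*exp(2*w)/6; value = -11*exp(-2)/3 + 17*exp(1)/12

Recognize the product-rule pattern: f = u'v + uv' with u = 2*w**2/3 - 7*w/6 + 11/6, v = exp(2*w), so integration by parts undoes it.
F(w) = (4*w**2 - 7*w + 11)*exp(2*w)/6 is an antiderivative of f.
Check: d/dw[(4*w**2 - 7*w + 11)*exp(2*w)/6] = 4*w**2*exp(2*w)/3 - w*exp(2*w) + 5*exp(2*w)/2, which equals f(w).
F(1/2) = 17*exp(1)/12; F(-1) = 11*exp(-2)/3.
Integral = F(1/2) - F(-1) = -11*exp(-2)/3 + 17*exp(1)/12.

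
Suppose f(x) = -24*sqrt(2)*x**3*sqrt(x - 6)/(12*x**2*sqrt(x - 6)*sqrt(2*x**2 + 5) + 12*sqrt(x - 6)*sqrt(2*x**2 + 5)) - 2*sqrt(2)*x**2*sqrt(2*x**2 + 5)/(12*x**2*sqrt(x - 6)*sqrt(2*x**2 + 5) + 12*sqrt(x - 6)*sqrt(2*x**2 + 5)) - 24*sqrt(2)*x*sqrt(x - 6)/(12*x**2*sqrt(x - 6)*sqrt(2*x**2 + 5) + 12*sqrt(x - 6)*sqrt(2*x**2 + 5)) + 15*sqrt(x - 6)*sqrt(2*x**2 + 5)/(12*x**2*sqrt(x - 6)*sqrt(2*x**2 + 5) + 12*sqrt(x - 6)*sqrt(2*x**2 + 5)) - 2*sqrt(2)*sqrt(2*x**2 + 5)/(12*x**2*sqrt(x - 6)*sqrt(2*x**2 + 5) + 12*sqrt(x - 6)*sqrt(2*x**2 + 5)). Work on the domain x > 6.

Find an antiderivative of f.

Integrate term by term and add the pieces.
Check: d/dx[(-4*sqrt(2)*sqrt(x - 6) - 12*sqrt(2)*sqrt(2*x**2 + 5) + 15*atan(x))/12] = (-24*sqrt(2)*x**3*sqrt(x - 6) - 2*sqrt(2)*x**2*sqrt(2*x**2 + 5) - 24*sqrt(2)*x*sqrt(x - 6) + 15*sqrt(x - 6)*sqrt(2*x**2 + 5) - 2*sqrt(2)*sqrt(2*x**2 + 5))/(12*x**2*sqrt(x - 6)*sqrt(2*x**2 + 5) + 12*sqrt(x - 6)*sqrt(2*x**2 + 5)), which equals f(x).

An antiderivative is F(x) = (-4*sqrt(2)*sqrt(x - 6) - 12*sqrt(2)*sqrt(2*x**2 + 5) + 15*atan(x))/12.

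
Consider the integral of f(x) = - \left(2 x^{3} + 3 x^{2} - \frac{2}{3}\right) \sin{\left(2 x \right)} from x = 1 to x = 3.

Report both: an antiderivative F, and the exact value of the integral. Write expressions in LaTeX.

Antiderivative: F(x) = x^{3} \cos{\left(2 x \right)} - \frac{3 x^{2} \sin{\left(2 x \right)}}{2} + \frac{3 x^{2} \cos{\left(2 x \right)}}{2} - \frac{3 x \sin{\left(2 x \right)}}{2} - \frac{3 x \cos{\left(2 x \right)}}{2} + \frac{3 \sin{\left(2 x \right)}}{4} - \frac{13 \cos{\left(2 x \right)}}{12}; value = \frac{\cos{\left(2 \right)}}{12} + \frac{9 \sin{\left(2 \right)}}{4} - \frac{69 \sin{\left(6 \right)}}{4} + \frac{419 \cos{\left(6 \right)}}{12}

Since d/dx undoes antidifferentiation here, F'(x) = f(x) is required of F(x).
F(x) = x^{3} \cos{\left(2 x \right)} - \frac{3 x^{2} \sin{\left(2 x \right)}}{2} + \frac{3 x^{2} \cos{\left(2 x \right)}}{2} - \frac{3 x \sin{\left(2 x \right)}}{2} - \frac{3 x \cos{\left(2 x \right)}}{2} + \frac{3 \sin{\left(2 x \right)}}{4} - \frac{13 \cos{\left(2 x \right)}}{12} is an antiderivative of f.
Check: d/dx[x^{3} \cos{\left(2 x \right)} - \frac{3 x^{2} \sin{\left(2 x \right)}}{2} + \frac{3 x^{2} \cos{\left(2 x \right)}}{2} - \frac{3 x \sin{\left(2 x \right)}}{2} - \frac{3 x \cos{\left(2 x \right)}}{2} + \frac{3 \sin{\left(2 x \right)}}{4} - \frac{13 \cos{\left(2 x \right)}}{12}] = - 2 x^{3} \sin{\left(2 x \right)} - 3 x^{2} \sin{\left(2 x \right)} + \frac{2 \sin{\left(2 x \right)}}{3}, which equals f(x).
F(3) = - \frac{69 \sin{\left(6 \right)}}{4} + \frac{419 \cos{\left(6 \right)}}{12}; F(1) = - \frac{9 \sin{\left(2 \right)}}{4} - \frac{\cos{\left(2 \right)}}{12}.
Integral = F(3) - F(1) = \frac{\cos{\left(2 \right)}}{12} + \frac{9 \sin{\left(2 \right)}}{4} - \frac{69 \sin{\left(6 \right)}}{4} + \frac{419 \cos{\left(6 \right)}}{12}.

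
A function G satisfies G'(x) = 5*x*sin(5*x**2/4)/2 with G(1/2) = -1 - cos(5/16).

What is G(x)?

G(x) = -cos(5*x**2/4) - 1

The substitution u = 5*x**2/4 works: G'(x) is exactly (dG/du)*(du/dx) for that inner function.
A general antiderivative is -cos(5*x**2/4) + C.
The condition gives C = -1 - cos(5/16) - (-cos(5/16)) = -1.
So G(x) = -cos(5*x**2/4) - 1.
Check: d/dx[-cos(5*x**2/4) - 1] = 5*x*sin(5*x**2/4)/2 = G'(x).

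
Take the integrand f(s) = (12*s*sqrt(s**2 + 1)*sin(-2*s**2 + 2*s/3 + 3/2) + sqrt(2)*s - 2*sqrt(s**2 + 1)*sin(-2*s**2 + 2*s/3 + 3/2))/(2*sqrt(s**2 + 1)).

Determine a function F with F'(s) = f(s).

A first test for any F(s): its s-derivative must equal f(s) identically.
Check: d/ds[sqrt(2*s**2 + 2)/2 + 3*cos(-2*s**2 + 2*s/3 + 3/2)/2] = (12*s*sqrt(s**2 + 1)*sin(-2*s**2 + 2*s/3 + 3/2) + sqrt(2)*s - 2*sqrt(s**2 + 1)*sin(-2*s**2 + 2*s/3 + 3/2))/(2*sqrt(s**2 + 1)) = f(s).

An antiderivative is F(s) = sqrt(2*s**2 + 2)/2 + 3*cos(-2*s**2 + 2*s/3 + 3/2)/2.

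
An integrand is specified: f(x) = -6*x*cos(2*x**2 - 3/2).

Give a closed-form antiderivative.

An antiderivative is F(x) = -3*sin(2*x**2 - 3/2)/2.

The substitution u = 2*x**2 - 3/2 works: f is exactly (dF/du)*(du/dx) for that inner function.
Check: d/dx[-3*sin(2*x**2 - 3/2)/2] = -6*x*cos(2*x**2 - 3/2) = f(x).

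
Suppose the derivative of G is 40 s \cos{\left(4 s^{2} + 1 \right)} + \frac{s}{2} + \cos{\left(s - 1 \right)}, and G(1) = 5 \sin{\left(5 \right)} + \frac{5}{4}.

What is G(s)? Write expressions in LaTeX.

G(s) = \frac{s^{2} + 4 \sin{\left(s - 1 \right)} + 20 \sin{\left(4 s^{2} + 1 \right)} + 4}{4}

The integrand splits into summands that can be handled one at a time.
A general antiderivative is \frac{s^{2}}{4} + \sin{\left(s - 1 \right)} + 5 \sin{\left(4 s^{2} + 1 \right)} + C.
The condition gives C = 5 \sin{\left(5 \right)} + \frac{5}{4} - (5 \sin{\left(5 \right)} + \frac{1}{4}) = 1.
So G(s) = \frac{s^{2} + 4 \sin{\left(s - 1 \right)} + 20 \sin{\left(4 s^{2} + 1 \right)} + 4}{4}.
Check: d/ds[\frac{s^{2} + 4 \sin{\left(s - 1 \right)} + 20 \sin{\left(4 s^{2} + 1 \right)} + 4}{4}] = 40 s \cos{\left(4 s^{2} + 1 \right)} + \frac{s}{2} + \cos{\left(s - 1 \right)} = G'(s).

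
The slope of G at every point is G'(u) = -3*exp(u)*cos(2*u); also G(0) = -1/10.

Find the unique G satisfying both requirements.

For G(u) to be correct, d/du[G] must agree with the stated G'(u) identically.
A general antiderivative is -6*exp(u)*sin(2*u)/5 - 3*exp(u)*cos(2*u)/5 + C.
The condition gives C = -1/10 - (-3/5) = 1/2.
So G(u) = -6*exp(u)*sin(2*u)/5 - 3*exp(u)*cos(2*u)/5 + 1/2.
Check: d/du[-6*exp(u)*sin(2*u)/5 - 3*exp(u)*cos(2*u)/5 + 1/2] = -3*exp(u)*cos(2*u) = G'(u).

G(u) = -6*exp(u)*sin(2*u)/5 - 3*exp(u)*cos(2*u)/5 + 1/2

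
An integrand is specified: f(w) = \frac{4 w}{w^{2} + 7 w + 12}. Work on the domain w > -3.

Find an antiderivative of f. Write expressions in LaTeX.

An antiderivative is F(w) = - 12 \log{\left(w + 3 \right)} + 16 \log{\left(w + 4 \right)}.

Factor the denominator (\left(w + 3\right) \left(w + 4\right)) and decompose: f = \frac{16}{w + 4} - \frac{12}{w + 3}; each piece integrates to a log, atan, or power term.
Check: d/dw[- 12 \log{\left(w + 3 \right)} + 16 \log{\left(w + 4 \right)}] = \frac{4 w}{w^{2} + 7 w + 12} = f(w).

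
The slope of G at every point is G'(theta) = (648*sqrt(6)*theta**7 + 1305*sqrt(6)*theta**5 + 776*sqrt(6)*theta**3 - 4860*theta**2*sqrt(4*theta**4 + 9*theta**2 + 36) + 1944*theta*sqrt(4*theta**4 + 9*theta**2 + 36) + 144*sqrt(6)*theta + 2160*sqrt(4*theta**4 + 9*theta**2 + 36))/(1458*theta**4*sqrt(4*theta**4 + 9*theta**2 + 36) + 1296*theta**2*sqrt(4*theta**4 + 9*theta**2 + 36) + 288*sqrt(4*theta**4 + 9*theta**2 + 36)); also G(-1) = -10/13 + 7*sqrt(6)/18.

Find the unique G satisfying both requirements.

G(theta) = (324*theta**2 + 540*theta + sqrt(6)*(9*theta**2 + 4)*sqrt(4*theta**4 + 9*theta**2 + 36) + 36)/(18*(9*theta**2 + 4))

For G(theta) to be correct, d/dtheta[G] must agree with the stated G'(theta) identically.
A general antiderivative is (5*theta - 1)/(3*theta**2/2 + 2/3) + sqrt(2*theta**4/3 + 3*theta**2/2 + 6)/3 + C.
The condition gives C = -10/13 + 7*sqrt(6)/18 - (-36/13 + 7*sqrt(6)/18) = 2.
So G(theta) = (324*theta**2 + 540*theta + sqrt(6)*(9*theta**2 + 4)*sqrt(4*theta**4 + 9*theta**2 + 36) + 36)/(18*(9*theta**2 + 4)).
Check: d/dtheta[(324*theta**2 + 540*theta + sqrt(6)*(9*theta**2 + 4)*sqrt(4*theta**4 + 9*theta**2 + 36) + 36)/(18*(9*theta**2 + 4))] = (648*sqrt(6)*theta**7 + 1305*sqrt(6)*theta**5 + 776*sqrt(6)*theta**3 - 4860*theta**2*sqrt(4*theta**4 + 9*theta**2 + 36) + 1944*theta*sqrt(4*theta**4 + 9*theta**2 + 36) + 144*sqrt(6)*theta + 2160*sqrt(4*theta**4 + 9*theta**2 + 36))/(1458*theta**4*sqrt(4*theta**4 + 9*theta**2 + 36) + 1296*theta**2*sqrt(4*theta**4 + 9*theta**2 + 36) + 288*sqrt(4*theta**4 + 9*theta**2 + 36)) = G'(theta).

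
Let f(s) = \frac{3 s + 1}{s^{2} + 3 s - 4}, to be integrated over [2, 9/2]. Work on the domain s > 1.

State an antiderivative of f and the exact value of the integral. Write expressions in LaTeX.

Antiderivative: F(s) = \frac{4 \log{\left(s - 1 \right)}}{5} + \frac{11 \log{\left(s + 4 \right)}}{5}; value = - \frac{11 \log{\left(6 \right)}}{5} + \frac{4 \log{\left(\frac{7}{2} \right)}}{5} + \frac{11 \log{\left(\frac{17}{2} \right)}}{5}

The denominator factors as \left(s - 1\right) \left(s + 4\right); partial fractions split f into directly integrable pieces: \frac{11}{5 \left(s + 4\right)} + \frac{4}{5 \left(s - 1\right)}.
F(s) = \frac{4 \log{\left(s - 1 \right)}}{5} + \frac{11 \log{\left(s + 4 \right)}}{5} is an antiderivative of f.
Check: d/ds[\frac{4 \log{\left(s - 1 \right)}}{5} + \frac{11 \log{\left(s + 4 \right)}}{5}] = \frac{3 s + 1}{s^{2} + 3 s - 4} = f(s).
F(9/2) = \frac{4 \log{\left(\frac{7}{2} \right)}}{5} + \frac{11 \log{\left(\frac{17}{2} \right)}}{5}; F(2) = \frac{11 \log{\left(6 \right)}}{5}.
Integral = F(9/2) - F(2) = - \frac{11 \log{\left(6 \right)}}{5} + \frac{4 \log{\left(\frac{7}{2} \right)}}{5} + \frac{11 \log{\left(\frac{17}{2} \right)}}{5}.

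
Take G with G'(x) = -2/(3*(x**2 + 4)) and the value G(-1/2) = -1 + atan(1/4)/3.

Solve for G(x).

G(x) = -atan(x/2)/3 - 1

Recover the given G'(x) by differentiating a candidate G(x); any mismatch rules it out.
A general antiderivative is -atan(x/2)/3 + C.
The condition gives C = -1 + atan(1/4)/3 - (atan(1/4)/3) = -1.
So G(x) = -atan(x/2)/3 - 1.
Check: d/dx[-atan(x/2)/3 - 1] = -2/(3*x**2 + 12), which equals G'(x).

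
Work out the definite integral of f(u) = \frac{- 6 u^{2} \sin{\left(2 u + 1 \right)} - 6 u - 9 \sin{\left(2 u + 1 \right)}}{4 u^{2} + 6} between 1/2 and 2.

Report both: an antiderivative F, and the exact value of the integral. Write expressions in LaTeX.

Antiderivative: F(u) = \frac{3 \left(- \log{\left(u^{2} + \frac{3}{2} \right)} + \cos{\left(2 u + 1 \right)}\right)}{4}; value = - \frac{3 \log{\left(\frac{11}{2} \right)}}{4} + \frac{3 \cos{\left(5 \right)}}{4} - \frac{3 \cos{\left(2 \right)}}{4} + \frac{3 \log{\left(\frac{7}{4} \right)}}{4}

A candidate is checked by its d/du: the result must match f(u).
F(u) = \frac{3 \left(- \log{\left(u^{2} + \frac{3}{2} \right)} + \cos{\left(2 u + 1 \right)}\right)}{4} is an antiderivative of f.
Check: d/du[\frac{3 \left(- \log{\left(u^{2} + \frac{3}{2} \right)} + \cos{\left(2 u + 1 \right)}\right)}{4}] = \frac{- 6 u^{2} \sin{\left(2 u + 1 \right)} - 6 u - 9 \sin{\left(2 u + 1 \right)}}{4 u^{2} + 6} = f(u).
F(2) = - \frac{3 \log{\left(\frac{11}{2} \right)}}{4} + \frac{3 \cos{\left(5 \right)}}{4}; F(1/2) = - \frac{3 \log{\left(\frac{7}{4} \right)}}{4} + \frac{3 \cos{\left(2 \right)}}{4}.
Integral = F(2) - F(1/2) = - \frac{3 \log{\left(\frac{11}{2} \right)}}{4} + \frac{3 \cos{\left(5 \right)}}{4} - \frac{3 \cos{\left(2 \right)}}{4} + \frac{3 \log{\left(\frac{7}{4} \right)}}{4}.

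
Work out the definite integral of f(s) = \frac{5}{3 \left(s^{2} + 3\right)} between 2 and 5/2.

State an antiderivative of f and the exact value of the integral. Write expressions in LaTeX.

Antiderivative: F(s) = \frac{5 \sqrt{3} \operatorname{atan}{\left(\frac{\sqrt{3} s}{3} \right)}}{9}; value = - \frac{5 \sqrt{3} \operatorname{atan}{\left(\frac{2 \sqrt{3}}{3} \right)}}{9} + \frac{5 \sqrt{3} \operatorname{atan}{\left(\frac{5 \sqrt{3}}{6} \right)}}{9}

Since d/ds undoes antidifferentiation here, F'(s) = f(s) is required of F(s).
F(s) = \frac{5 \sqrt{3} \operatorname{atan}{\left(\frac{\sqrt{3} s}{3} \right)}}{9} is an antiderivative of f.
Check: d/ds[\frac{5 \sqrt{3} \operatorname{atan}{\left(\frac{\sqrt{3} s}{3} \right)}}{9}] = \frac{5}{3 s^{2} + 9}, which equals f(s).
F(5/2) = \frac{5 \sqrt{3} \operatorname{atan}{\left(\frac{5 \sqrt{3}}{6} \right)}}{9}; F(2) = \frac{5 \sqrt{3} \operatorname{atan}{\left(\frac{2 \sqrt{3}}{3} \right)}}{9}.
Integral = F(5/2) - F(2) = - \frac{5 \sqrt{3} \operatorname{atan}{\left(\frac{2 \sqrt{3}}{3} \right)}}{9} + \frac{5 \sqrt{3} \operatorname{atan}{\left(\frac{5 \sqrt{3}}{6} \right)}}{9}.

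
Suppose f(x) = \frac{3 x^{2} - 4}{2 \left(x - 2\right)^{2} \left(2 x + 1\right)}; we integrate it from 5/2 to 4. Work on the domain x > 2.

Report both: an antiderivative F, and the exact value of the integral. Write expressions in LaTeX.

Factor the denominator (2 \left(x - 2\right)^{2} \left(2 x + 1\right)) and decompose: f = - \frac{13}{50 \left(2 x + 1\right)} + \frac{22}{25 \left(x - 2\right)} + \frac{4}{5 \left(x - 2\right)^{2}}; each piece integrates to a log, atan, or power term.
F(x) = \frac{88 x \log{\left(x - 2 \right)} - 13 x \log{\left(x + \frac{1}{2} \right)} - 176 \log{\left(x - 2 \right)} + 26 \log{\left(x + \frac{1}{2} \right)} - 80}{100 x - 200} is an antiderivative of f.
Check: d/dx[\frac{88 x \log{\left(x - 2 \right)} - 13 x \log{\left(x + \frac{1}{2} \right)} - 176 \log{\left(x - 2 \right)} + 26 \log{\left(x + \frac{1}{2} \right)} - 80}{100 x - 200}] = \frac{3 x^{2} - 4}{4 x^{3} - 14 x^{2} + 8 x + 8}, which equals f(x).
F(4) = - \frac{2}{5} - \frac{13 \log{\left(\frac{9}{2} \right)}}{100} + \frac{22 \log{\left(2 \right)}}{25}; F(5/2) = - \frac{8}{5} - \frac{22 \log{\left(2 \right)}}{25} - \frac{13 \log{\left(3 \right)}}{100}.
Integral = F(4) - F(5/2) = - \frac{13 \log{\left(\frac{9}{2} \right)}}{100} + \frac{13 \log{\left(3 \right)}}{100} + \frac{6}{5} + \frac{44 \log{\left(2 \right)}}{25}.

Antiderivative: F(x) = \frac{88 x \log{\left(x - 2 \right)} - 13 x \log{\left(x + \frac{1}{2} \right)} - 176 \log{\left(x - 2 \right)} + 26 \log{\left(x + \frac{1}{2} \right)} - 80}{100 x - 200}; value = - \frac{13 \log{\left(\frac{9}{2} \right)}}{100} + \frac{13 \log{\left(3 \right)}}{100} + \frac{6}{5} + \frac{44 \log{\left(2 \right)}}{25}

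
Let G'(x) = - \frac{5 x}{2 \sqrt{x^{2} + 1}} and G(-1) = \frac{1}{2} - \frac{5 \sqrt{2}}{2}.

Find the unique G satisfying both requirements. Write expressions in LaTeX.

The substitution u = x^{2} + 1 works: G'(x) is exactly (dG/du)*(du/dx) for that inner function.
A general antiderivative is - \frac{5 \sqrt{x^{2} + 1}}{2} + C.
The condition gives C = \frac{1}{2} - \frac{5 \sqrt{2}}{2} - (- \frac{5 \sqrt{2}}{2}) = \frac{1}{2}.
So G(x) = \frac{1}{2} - \frac{5 \sqrt{x^{2} + 1}}{2}.
Check: d/dx[\frac{1}{2} - \frac{5 \sqrt{x^{2} + 1}}{2}] = - \frac{5 x}{2 \sqrt{x^{2} + 1}} = G'(x).

G(x) = \frac{1}{2} - \frac{5 \sqrt{x^{2} + 1}}{2}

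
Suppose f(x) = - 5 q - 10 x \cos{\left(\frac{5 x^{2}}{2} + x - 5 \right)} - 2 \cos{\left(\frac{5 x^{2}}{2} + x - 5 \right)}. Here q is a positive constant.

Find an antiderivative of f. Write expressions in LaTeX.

The integrand splits into summands that can be handled one at a time.
Check: d/dx[- 5 q x - 2 \sin{\left(\frac{5 x^{2}}{2} + x - 5 \right)}] = - 5 q - 10 x \cos{\left(\frac{5 x^{2}}{2} + x - 5 \right)} - 2 \cos{\left(\frac{5 x^{2}}{2} + x - 5 \right)} = f(x).

An antiderivative is F(x) = - 5 q x - 2 \sin{\left(\frac{5 x^{2}}{2} + x - 5 \right)}.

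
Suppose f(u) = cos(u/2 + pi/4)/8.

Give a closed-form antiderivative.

An antiderivative is F(u) = sin(u/2 + pi/4)/4.

Differentiate the proposed F(u) back; it has to land on f(u) exactly.
Check: d/du[sin(u/2 + pi/4)/4] = cos(u/2 + pi/4)/8 = f(u).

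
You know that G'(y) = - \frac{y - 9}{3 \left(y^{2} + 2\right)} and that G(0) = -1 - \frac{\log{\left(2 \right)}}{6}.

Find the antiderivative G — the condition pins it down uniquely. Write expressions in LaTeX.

G(y) = - \frac{\log{\left(y^{2} + 2 \right)}}{6} + \frac{3 \sqrt{2} \operatorname{atan}{\left(\frac{\sqrt{2} y}{2} \right)}}{2} - 1

Since d/dy undoes antidifferentiation here, G(y) must give back the stated G'(y).
A general antiderivative is - \frac{\log{\left(y^{2} + 2 \right)}}{6} + \frac{3 \sqrt{2} \operatorname{atan}{\left(\frac{\sqrt{2} y}{2} \right)}}{2} + C.
The condition gives C = -1 - \frac{\log{\left(2 \right)}}{6} - (- \frac{\log{\left(2 \right)}}{6}) = -1.
So G(y) = - \frac{\log{\left(y^{2} + 2 \right)}}{6} + \frac{3 \sqrt{2} \operatorname{atan}{\left(\frac{\sqrt{2} y}{2} \right)}}{2} - 1.
Check: d/dy[- \frac{\log{\left(y^{2} + 2 \right)}}{6} + \frac{3 \sqrt{2} \operatorname{atan}{\left(\frac{\sqrt{2} y}{2} \right)}}{2} - 1] = \frac{9 - y}{3 y^{2} + 6}, which equals G'(y).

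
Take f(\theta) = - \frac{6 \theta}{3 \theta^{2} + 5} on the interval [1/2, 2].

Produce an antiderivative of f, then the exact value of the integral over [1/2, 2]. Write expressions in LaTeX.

Antiderivative: F(\theta) = - \log{\left(\theta^{2} + \frac{5}{3} \right)}; value = - \log{\left(\frac{17}{3} \right)} + \log{\left(\frac{23}{12} \right)}

f matches the chain-rule pattern g'(h)*h' with inner function h(\theta) = \theta^{2} + \frac{5}{3}; substituting u = h(\theta) collapses the integral.
F(\theta) = - \log{\left(\theta^{2} + \frac{5}{3} \right)} is an antiderivative of f.
Check: d/d\theta[- \log{\left(\theta^{2} + \frac{5}{3} \right)}] = - \frac{6 \theta}{3 \theta^{2} + 5} = f(\theta).
F(2) = - \log{\left(\frac{17}{3} \right)}; F(1/2) = - \log{\left(\frac{23}{12} \right)}.
Integral = F(2) - F(1/2) = - \log{\left(\frac{17}{3} \right)} + \log{\left(\frac{23}{12} \right)}.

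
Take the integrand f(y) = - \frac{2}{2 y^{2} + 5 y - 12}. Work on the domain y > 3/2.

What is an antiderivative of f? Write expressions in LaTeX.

An antiderivative is F(y) = \frac{2 \left(- \log{\left(y - \frac{3}{2} \right)} + \log{\left(y + 4 \right)}\right)}{11}.

Factor the denominator (\left(y + 4\right) \left(2 y - 3\right)) and decompose: f = - \frac{4}{11 \left(2 y - 3\right)} + \frac{2}{11 \left(y + 4\right)}; each piece integrates to a log, atan, or power term.
Check: d/dy[\frac{2 \left(- \log{\left(y - \frac{3}{2} \right)} + \log{\left(y + 4 \right)}\right)}{11}] = - \frac{2}{2 y^{2} + 5 y - 12} = f(y).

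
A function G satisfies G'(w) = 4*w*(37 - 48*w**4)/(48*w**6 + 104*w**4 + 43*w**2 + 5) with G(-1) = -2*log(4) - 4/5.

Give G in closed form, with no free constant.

For G(w) to be correct, d/dw[G] must agree with the stated G'(w) identically.
A general antiderivative is -2*log(3*w**2/2 + 5/2) - 2/(2*w**2 + 1/2) + C.
The condition gives C = -2*log(4) - 4/5 - (-2*log(4) - 4/5) = 0.
So G(w) = -2*log(3*w**2/2 + 5/2) - 2/(2*w**2 + 1/2).
Check: d/dw[-2*log(3*w**2/2 + 5/2) - 2/(2*w**2 + 1/2)] = (-192*w**5 + 148*w)/(48*w**6 + 104*w**4 + 43*w**2 + 5), which equals G'(w).

G(w) = -2*log(3*w**2/2 + 5/2) - 2/(2*w**2 + 1/2)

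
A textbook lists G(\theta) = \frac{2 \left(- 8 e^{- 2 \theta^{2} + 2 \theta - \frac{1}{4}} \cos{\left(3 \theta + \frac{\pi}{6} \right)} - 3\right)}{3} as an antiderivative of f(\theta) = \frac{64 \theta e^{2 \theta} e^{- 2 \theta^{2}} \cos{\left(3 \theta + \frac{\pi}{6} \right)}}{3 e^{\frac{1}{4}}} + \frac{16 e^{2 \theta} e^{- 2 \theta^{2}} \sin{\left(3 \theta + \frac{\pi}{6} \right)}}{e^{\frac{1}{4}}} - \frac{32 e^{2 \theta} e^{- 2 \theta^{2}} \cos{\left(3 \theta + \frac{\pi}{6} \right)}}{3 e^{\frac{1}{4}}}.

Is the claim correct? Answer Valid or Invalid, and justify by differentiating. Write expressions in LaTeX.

Valid. The derivative of G reproduces f.

d/d\theta[G] = \frac{\left(64 \theta \cos{\left(3 \theta + \frac{\pi}{6} \right)} + 48 \sin{\left(3 \theta + \frac{\pi}{6} \right)} - 32 \cos{\left(3 \theta + \frac{\pi}{6} \right)}\right) e^{2 \theta} e^{- 2 \theta^{2}}}{3 e^{\frac{1}{4}}}
This equals f(\theta) exactly, so the claim holds.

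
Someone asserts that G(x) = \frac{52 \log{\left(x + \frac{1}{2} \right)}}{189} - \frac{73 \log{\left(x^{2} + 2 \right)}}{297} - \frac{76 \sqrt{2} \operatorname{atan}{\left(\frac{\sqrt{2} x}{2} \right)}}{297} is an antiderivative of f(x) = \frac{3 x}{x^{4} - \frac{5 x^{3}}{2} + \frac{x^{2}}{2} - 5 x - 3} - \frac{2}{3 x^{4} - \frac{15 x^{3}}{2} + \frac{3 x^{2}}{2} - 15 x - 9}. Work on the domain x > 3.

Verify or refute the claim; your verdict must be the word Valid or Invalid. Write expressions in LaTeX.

d/dx[G] = \frac{- 100 x^{2} - 350 x + 136}{462 x^{3} + 231 x^{2} + 924 x + 462}
d/dx[G] - f(x) = - \frac{50}{231 x - 693} != 0.

Invalid: d/dx[G] - f = - \frac{50}{231 x - 693}, which is not 0.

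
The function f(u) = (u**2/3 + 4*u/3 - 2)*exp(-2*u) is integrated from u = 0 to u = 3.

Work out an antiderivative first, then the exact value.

Antiderivative: F(u) = -u**2*exp(-2*u)/6 - 5*u*exp(-2*u)/6 + 7*exp(-2*u)/12; value = -7/12 - 41*exp(-6)/12

f has the shape v'r + vr' for v = -u**2/6 - 5*u/6 + 7/12 and r = exp(-2*u) — it is the derivative of the product v*r.
F(u) = -u**2*exp(-2*u)/6 - 5*u*exp(-2*u)/6 + 7*exp(-2*u)/12 is an antiderivative of f.
Check: d/du[-u**2*exp(-2*u)/6 - 5*u*exp(-2*u)/6 + 7*exp(-2*u)/12] = (u**2 + 4*u - 6)*exp(-2*u)/3, which equals f(u).
F(3) = -41*exp(-6)/12; F(0) = 7/12.
Integral = F(3) - F(0) = -7/12 - 41*exp(-6)/12.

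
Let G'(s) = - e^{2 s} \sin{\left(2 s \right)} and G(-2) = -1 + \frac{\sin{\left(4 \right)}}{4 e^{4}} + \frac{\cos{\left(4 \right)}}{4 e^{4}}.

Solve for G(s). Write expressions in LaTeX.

G(s) = \frac{- e^{2 s} \sin{\left(2 s \right)} + e^{2 s} \cos{\left(2 s \right)} - 4}{4}

Recover the given G'(s) by differentiating a candidate G(s); any mismatch rules it out.
A general antiderivative is - \frac{e^{2 s} \sin{\left(2 s \right)}}{4} + \frac{e^{2 s} \cos{\left(2 s \right)}}{4} + C.
The condition gives C = -1 + \frac{\sin{\left(4 \right)}}{4 e^{4}} + \frac{\cos{\left(4 \right)}}{4 e^{4}} - (\frac{\sin{\left(4 \right)}}{4 e^{4}} + \frac{\cos{\left(4 \right)}}{4 e^{4}}) = -1.
So G(s) = \frac{- e^{2 s} \sin{\left(2 s \right)} + e^{2 s} \cos{\left(2 s \right)} - 4}{4}.
Check: d/ds[\frac{- e^{2 s} \sin{\left(2 s \right)} + e^{2 s} \cos{\left(2 s \right)} - 4}{4}] = - e^{2 s} \sin{\left(2 s \right)} = G'(s).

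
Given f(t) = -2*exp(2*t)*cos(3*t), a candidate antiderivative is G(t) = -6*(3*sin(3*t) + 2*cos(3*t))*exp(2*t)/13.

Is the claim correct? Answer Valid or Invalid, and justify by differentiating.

d/dt[G] = -6*exp(2*t)*cos(3*t)
d/dt[G] - f(t) = -4*exp(2*t)*cos(3*t) != 0.

Invalid: d/dt[G] - f = -4*exp(2*t)*cos(3*t), which is not 0.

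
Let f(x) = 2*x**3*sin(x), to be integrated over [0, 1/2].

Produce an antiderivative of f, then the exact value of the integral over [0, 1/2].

Any candidate F(x) must reproduce f(x) exactly when differentiated.
F(x) = -2*x**3*cos(x) + 6*x**2*sin(x) + 12*x*cos(x) - 12*sin(x) is an antiderivative of f.
Check: d/dx[-2*x**3*cos(x) + 6*x**2*sin(x) + 12*x*cos(x) - 12*sin(x)] = 2*x**3*sin(x) = f(x).
F(1/2) = -21*sin(1/2)/2 + 23*cos(1/2)/4; F(0) = 0.
Integral = F(1/2) - F(0) = -21*sin(1/2)/2 + 23*cos(1/2)/4.

Antiderivative: F(x) = -2*x**3*cos(x) + 6*x**2*sin(x) + 12*x*cos(x) - 12*sin(x); value = -21*sin(1/2)/2 + 23*cos(1/2)/4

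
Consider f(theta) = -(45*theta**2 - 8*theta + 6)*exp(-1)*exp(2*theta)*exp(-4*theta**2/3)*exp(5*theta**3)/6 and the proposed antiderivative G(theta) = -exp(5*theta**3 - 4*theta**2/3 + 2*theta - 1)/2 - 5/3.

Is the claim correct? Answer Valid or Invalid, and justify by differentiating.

d/dtheta[G] = -15*theta**2*exp(-1)*exp(2*theta)*exp(-4*theta**2/3)*exp(5*theta**3)/2 + 4*theta*exp(-1)*exp(2*theta)*exp(-4*theta**2/3)*exp(5*theta**3)/3 - exp(-1)*exp(2*theta)*exp(-4*theta**2/3)*exp(5*theta**3)
This equals f(theta) exactly, so the claim holds.

Valid - the claim checks out under differentiation.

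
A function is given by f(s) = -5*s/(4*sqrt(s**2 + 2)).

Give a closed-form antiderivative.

f matches the chain-rule pattern g'(h)*h' with inner function h(s) = s**2 + 2; substituting u = h(s) collapses the integral.
Check: d/ds[-5*sqrt(s**2 + 2)/4] = -5*s/(4*sqrt(s**2 + 2)) = f(s).

An antiderivative is F(s) = -5*sqrt(s**2 + 2)/4.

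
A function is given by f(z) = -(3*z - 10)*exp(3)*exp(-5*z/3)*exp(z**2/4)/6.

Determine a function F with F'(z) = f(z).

f matches the chain-rule pattern g'(h)*h' with inner function h(z) = z**2/4 - 5*z/3 + 3; substituting u = h(z) collapses the integral.
Check: d/dz[-exp(z**2/4 - 5*z/3 + 3)] = -z*exp(3)*exp(-5*z/3)*exp(z**2/4)/2 + 5*exp(3)*exp(-5*z/3)*exp(z**2/4)/3, which equals f(z).

An antiderivative is F(z) = -exp(z**2/4 - 5*z/3 + 3).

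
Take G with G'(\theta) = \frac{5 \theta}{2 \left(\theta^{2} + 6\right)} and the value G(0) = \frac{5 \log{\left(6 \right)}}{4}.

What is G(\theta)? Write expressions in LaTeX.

G'(\theta) matches the chain-rule pattern g'(h)*h' with inner function h(\theta) = \theta^{2} + 6; substituting u = h(\theta) collapses the integral.
A general antiderivative is \frac{5 \log{\left(\theta^{2} + 6 \right)}}{4} + C.
The condition gives C = \frac{5 \log{\left(6 \right)}}{4} - (\frac{5 \log{\left(6 \right)}}{4}) = 0.
So G(\theta) = \frac{5 \log{\left(\theta^{2} + 6 \right)}}{4}.
Check: d/d\theta[\frac{5 \log{\left(\theta^{2} + 6 \right)}}{4}] = \frac{5 \theta}{2 \theta^{2} + 12}, which equals G'(\theta).

G(\theta) = \frac{5 \log{\left(\theta^{2} + 6 \right)}}{4}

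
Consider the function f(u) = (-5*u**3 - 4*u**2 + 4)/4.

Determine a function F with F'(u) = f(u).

Recover f(u) by differentiating a candidate F(u); any mismatch rules it out.
Check: d/du[-5*u**4/16 - u**3/3 + u] = -5*u**3/4 - u**2 + 1, which equals f(u).

An antiderivative is F(u) = -5*u**4/16 - u**3/3 + u.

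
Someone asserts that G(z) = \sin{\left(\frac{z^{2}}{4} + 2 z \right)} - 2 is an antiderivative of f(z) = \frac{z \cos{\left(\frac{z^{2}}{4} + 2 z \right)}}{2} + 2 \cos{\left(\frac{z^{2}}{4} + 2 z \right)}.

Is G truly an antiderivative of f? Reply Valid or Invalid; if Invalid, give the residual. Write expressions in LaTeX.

Valid - the claim checks out under differentiation.

d/dz[G] = \frac{z \cos{\left(\frac{z^{2}}{4} + 2 z \right)}}{2} + 2 \cos{\left(\frac{z^{2}}{4} + 2 z \right)}
This equals f(z) exactly, so the claim holds.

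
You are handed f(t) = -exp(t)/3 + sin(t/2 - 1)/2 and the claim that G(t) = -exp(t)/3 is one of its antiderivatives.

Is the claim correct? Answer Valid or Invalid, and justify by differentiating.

d/dt[G] = -exp(t)/3
d/dt[G] - f(t) = -sin(t/2 - 1)/2 != 0.

Invalid: d/dt[G] - f = -sin(t/2 - 1)/2, which is not 0.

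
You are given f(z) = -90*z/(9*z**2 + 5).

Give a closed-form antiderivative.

An antiderivative is F(z) = -5*log(3*z**2 + 5/3).

The substitution u = 3*z**2 + 5/3 works: f is exactly (dF/du)*(du/dz) for that inner function.
Check: d/dz[-5*log(3*z**2 + 5/3)] = -90*z/(9*z**2 + 5) = f(z).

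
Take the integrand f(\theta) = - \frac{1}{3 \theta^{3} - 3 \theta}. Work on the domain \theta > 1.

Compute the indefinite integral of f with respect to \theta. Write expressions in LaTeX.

Factor the denominator (3 \theta \left(\theta - 1\right) \left(\theta + 1\right)) and decompose: f = - \frac{1}{6 \left(\theta + 1\right)} - \frac{1}{6 \left(\theta - 1\right)} + \frac{1}{3 \theta}; each piece integrates to a log, atan, or power term.
Check: d/d\theta[\frac{\log{\left(\theta \right)}}{3} - \frac{\log{\left(\theta^{2} - 1 \right)}}{6}] = - \frac{1}{3 \theta^{3} - 3 \theta} = f(\theta).

F(\theta) = \frac{\log{\left(\theta \right)}}{3} - \frac{\log{\left(\theta^{2} - 1 \right)}}{6} + C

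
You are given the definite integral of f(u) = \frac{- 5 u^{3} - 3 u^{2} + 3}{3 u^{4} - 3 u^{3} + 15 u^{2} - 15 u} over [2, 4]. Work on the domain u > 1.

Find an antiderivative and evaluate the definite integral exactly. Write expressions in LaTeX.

Antiderivative: F(u) = - \frac{36 \log{\left(u \right)} + 50 \log{\left(u - 1 \right)} + 107 \log{\left(u^{2} + 5 \right)} + 86 \sqrt{5} \operatorname{atan}{\left(\frac{\sqrt{5} u}{5} \right)}}{180}; value = - \frac{107 \log{\left(21 \right)}}{180} - \frac{43 \sqrt{5} \operatorname{atan}{\left(\frac{4 \sqrt{5}}{5} \right)}}{90} - \frac{5 \log{\left(3 \right)}}{18} - \frac{\log{\left(4 \right)}}{5} + \frac{\log{\left(2 \right)}}{5} + \frac{43 \sqrt{5} \operatorname{atan}{\left(\frac{2 \sqrt{5}}{5} \right)}}{90} + \frac{107 \log{\left(9 \right)}}{180}

The denominator factors as 3 u \left(u - 1\right) \left(u^{2} + 5\right); partial fractions split f into directly integrable pieces: - \frac{107 u + 215}{90 \left(u^{2} + 5\right)} - \frac{5}{18 \left(u - 1\right)} - \frac{1}{5 u}.
F(u) = - \frac{36 \log{\left(u \right)} + 50 \log{\left(u - 1 \right)} + 107 \log{\left(u^{2} + 5 \right)} + 86 \sqrt{5} \operatorname{atan}{\left(\frac{\sqrt{5} u}{5} \right)}}{180} is an antiderivative of f.
Check: d/du[- \frac{36 \log{\left(u \right)} + 50 \log{\left(u - 1 \right)} + 107 \log{\left(u^{2} + 5 \right)} + 86 \sqrt{5} \operatorname{atan}{\left(\frac{\sqrt{5} u}{5} \right)}}{180}] = \frac{- 5 u^{3} - 3 u^{2} + 3}{3 u^{4} - 3 u^{3} + 15 u^{2} - 15 u} = f(u).
F(4) = - \frac{107 \log{\left(21 \right)}}{180} - \frac{43 \sqrt{5} \operatorname{atan}{\left(\frac{4 \sqrt{5}}{5} \right)}}{90} - \frac{5 \log{\left(3 \right)}}{18} - \frac{\log{\left(4 \right)}}{5}; F(2) = - \frac{107 \log{\left(9 \right)}}{180} - \frac{43 \sqrt{5} \operatorname{atan}{\left(\frac{2 \sqrt{5}}{5} \right)}}{90} - \frac{\log{\left(2 \right)}}{5}.
Integral = F(4) - F(2) = - \frac{107 \log{\left(21 \right)}}{180} - \frac{43 \sqrt{5} \operatorname{atan}{\left(\frac{4 \sqrt{5}}{5} \right)}}{90} - \frac{5 \log{\left(3 \right)}}{18} - \frac{\log{\left(4 \right)}}{5} + \frac{\log{\left(2 \right)}}{5} + \frac{43 \sqrt{5} \operatorname{atan}{\left(\frac{2 \sqrt{5}}{5} \right)}}{90} + \frac{107 \log{\left(9 \right)}}{180}.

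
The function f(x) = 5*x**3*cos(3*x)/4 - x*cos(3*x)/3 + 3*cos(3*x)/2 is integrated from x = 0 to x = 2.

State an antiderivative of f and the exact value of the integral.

Antiderivative: F(x) = 5*x**3*sin(3*x)/12 + 5*x**2*cos(3*x)/12 - 7*x*sin(3*x)/18 + sin(3*x)/2 - 7*cos(3*x)/54; value = 55*sin(6)/18 + 7/54 + 83*cos(6)/54

Integrate term by term and add the pieces.
F(x) = 5*x**3*sin(3*x)/12 + 5*x**2*cos(3*x)/12 - 7*x*sin(3*x)/18 + sin(3*x)/2 - 7*cos(3*x)/54 is an antiderivative of f.
Check: d/dx[5*x**3*sin(3*x)/12 + 5*x**2*cos(3*x)/12 - 7*x*sin(3*x)/18 + sin(3*x)/2 - 7*cos(3*x)/54] = 5*x**3*cos(3*x)/4 - x*cos(3*x)/3 + 3*cos(3*x)/2 = f(x).
F(2) = 55*sin(6)/18 + 83*cos(6)/54; F(0) = -7/54.
Integral = F(2) - F(0) = 55*sin(6)/18 + 7/54 + 83*cos(6)/54.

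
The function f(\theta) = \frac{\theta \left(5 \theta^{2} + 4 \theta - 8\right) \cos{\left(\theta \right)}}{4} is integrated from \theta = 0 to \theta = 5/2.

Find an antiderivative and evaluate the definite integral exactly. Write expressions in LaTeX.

Antiderivative: F(\theta) = \frac{5 \theta^{3} \sin{\left(\theta \right)}}{4} + \theta^{2} \sin{\left(\theta \right)} + \frac{15 \theta^{2} \cos{\left(\theta \right)}}{4} - \frac{19 \theta \sin{\left(\theta \right)}}{2} + 2 \theta \cos{\left(\theta \right)} - 2 \sin{\left(\theta \right)} - \frac{19 \cos{\left(\theta \right)}}{2}; value = \frac{303 \cos{\left(\frac{5}{2} \right)}}{16} + \frac{\sin{\left(\frac{5}{2} \right)}}{32} + \frac{19}{2}

Recover f(\theta) by differentiating a candidate F(\theta); any mismatch rules it out.
F(\theta) = \frac{5 \theta^{3} \sin{\left(\theta \right)}}{4} + \theta^{2} \sin{\left(\theta \right)} + \frac{15 \theta^{2} \cos{\left(\theta \right)}}{4} - \frac{19 \theta \sin{\left(\theta \right)}}{2} + 2 \theta \cos{\left(\theta \right)} - 2 \sin{\left(\theta \right)} - \frac{19 \cos{\left(\theta \right)}}{2} is an antiderivative of f.
Check: d/d\theta[\frac{5 \theta^{3} \sin{\left(\theta \right)}}{4} + \theta^{2} \sin{\left(\theta \right)} + \frac{15 \theta^{2} \cos{\left(\theta \right)}}{4} - \frac{19 \theta \sin{\left(\theta \right)}}{2} + 2 \theta \cos{\left(\theta \right)} - 2 \sin{\left(\theta \right)} - \frac{19 \cos{\left(\theta \right)}}{2}] = \frac{5 \theta^{3} \cos{\left(\theta \right)}}{4} + \theta^{2} \cos{\left(\theta \right)} - 2 \theta \cos{\left(\theta \right)}, which equals f(\theta).
F(5/2) = \frac{303 \cos{\left(\frac{5}{2} \right)}}{16} + \frac{\sin{\left(\frac{5}{2} \right)}}{32}; F(0) = - \frac{19}{2}.
Integral = F(5/2) - F(0) = \frac{303 \cos{\left(\frac{5}{2} \right)}}{16} + \frac{\sin{\left(\frac{5}{2} \right)}}{32} + \frac{19}{2}.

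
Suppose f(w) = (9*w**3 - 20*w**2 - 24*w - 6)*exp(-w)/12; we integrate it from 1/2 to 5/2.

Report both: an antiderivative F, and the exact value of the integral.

Antiderivative: F(w) = (-9*w**3 - 7*w**2 + 10*w + 16)*exp(-w)/12; value = -1147*exp(-5/2)/96 - 145*exp(-1/2)/96

Recognize the product-rule pattern: f = u'v + uv' with u = -3*w**3/4 - 7*w**2/12 + 5*w/6 + 4/3, v = exp(-w), so integration by parts undoes it.
F(w) = (-9*w**3 - 7*w**2 + 10*w + 16)*exp(-w)/12 is an antiderivative of f.
Check: d/dw[(-9*w**3 - 7*w**2 + 10*w + 16)*exp(-w)/12] = (9*w**3 - 20*w**2 - 24*w - 6)*exp(-w)/12 = f(w).
F(5/2) = -1147*exp(-5/2)/96; F(1/2) = 145*exp(-1/2)/96.
Integral = F(5/2) - F(1/2) = -1147*exp(-5/2)/96 - 145*exp(-1/2)/96.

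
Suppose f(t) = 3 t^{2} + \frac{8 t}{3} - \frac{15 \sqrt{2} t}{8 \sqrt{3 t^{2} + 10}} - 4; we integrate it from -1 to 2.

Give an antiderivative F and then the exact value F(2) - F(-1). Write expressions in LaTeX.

Integrate term by term and add the pieces.
F(t) = \frac{24 t^{3} + 32 t^{2} - 96 t - 15 \sqrt{2} \sqrt{3 t^{2} + 10}}{24} is an antiderivative of f.
Check: d/dt[\frac{24 t^{3} + 32 t^{2} - 96 t - 15 \sqrt{2} \sqrt{3 t^{2} + 10}}{24}] = \frac{72 t^{2} \sqrt{3 t^{2} + 10} + 64 t \sqrt{3 t^{2} + 10} - 45 \sqrt{2} t - 96 \sqrt{3 t^{2} + 10}}{24 \sqrt{3 t^{2} + 10}}, which equals f(t).
F(2) = \frac{16}{3} - \frac{5 \sqrt{11}}{4}; F(-1) = \frac{13}{3} - \frac{5 \sqrt{26}}{8}.
Integral = F(2) - F(-1) = - \frac{5 \sqrt{11}}{4} + 1 + \frac{5 \sqrt{26}}{8}.

Antiderivative: F(t) = \frac{24 t^{3} + 32 t^{2} - 96 t - 15 \sqrt{2} \sqrt{3 t^{2} + 10}}{24}; value = - \frac{5 \sqrt{11}}{4} + 1 + \frac{5 \sqrt{26}}{8}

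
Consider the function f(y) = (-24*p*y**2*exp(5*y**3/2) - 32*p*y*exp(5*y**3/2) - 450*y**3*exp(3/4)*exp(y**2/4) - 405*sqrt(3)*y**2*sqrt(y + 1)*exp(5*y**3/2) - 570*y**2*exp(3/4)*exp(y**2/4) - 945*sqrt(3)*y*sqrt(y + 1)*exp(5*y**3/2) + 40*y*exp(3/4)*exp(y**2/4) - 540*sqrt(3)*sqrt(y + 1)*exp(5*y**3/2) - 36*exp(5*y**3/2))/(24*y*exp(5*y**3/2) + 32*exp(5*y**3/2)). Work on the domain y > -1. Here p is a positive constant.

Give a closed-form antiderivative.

An antiderivative is F(y) = -p*y**2/2 - 27*sqrt(3)*y**2*sqrt(y + 1)/4 - 27*sqrt(3)*y*sqrt(y + 1)/2 - 27*sqrt(3)*sqrt(y + 1)/4 + 5*exp(3/4)*exp(y**2/4)*exp(-5*y**3/2)/2 - 3*log(3*y + 4)/2.

Whatever form F(y) takes, F'(y) = f(y) is non-negotiable.
Check: d/dy[-p*y**2/2 - 27*sqrt(3)*y**2*sqrt(y + 1)/4 - 27*sqrt(3)*y*sqrt(y + 1)/2 - 27*sqrt(3)*sqrt(y + 1)/4 + 5*exp(3/4)*exp(y**2/4)*exp(-5*y**3/2)/2 - 3*log(3*y + 4)/2] = (-24*p*y**2*sqrt(y + 1)*exp(5*y**3/2) - 32*p*y*sqrt(y + 1)*exp(5*y**3/2) - 450*y**3*sqrt(y + 1)*exp(3/4)*exp(y**2/4) - 405*sqrt(3)*y**3*exp(5*y**3/2) - 570*y**2*sqrt(y + 1)*exp(3/4)*exp(y**2/4) - 1350*sqrt(3)*y**2*exp(5*y**3/2) + 40*y*sqrt(y + 1)*exp(3/4)*exp(y**2/4) - 1485*sqrt(3)*y*exp(5*y**3/2) - 36*sqrt(y + 1)*exp(5*y**3/2) - 540*sqrt(3)*exp(5*y**3/2))/(24*y*sqrt(y + 1)*exp(5*y**3/2) + 32*sqrt(y + 1)*exp(5*y**3/2)), which equals f(y).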